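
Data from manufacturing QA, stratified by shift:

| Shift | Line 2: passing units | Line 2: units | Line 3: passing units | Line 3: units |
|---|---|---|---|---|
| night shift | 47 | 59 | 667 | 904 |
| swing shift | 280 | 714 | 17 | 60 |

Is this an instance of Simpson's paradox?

Yes

Night shift: Line 2 47/59 = 79.7%, Line 3 667/904 = 73.8% → Line 2
Swing shift: Line 2 280/714 = 39.2%, Line 3 17/60 = 28.3% → Line 2
Overall: Line 2 327/773 = 42.3%, Line 3 684/964 = 71.0% → Line 3
Line 2 wins each shift group but Line 3 wins overall — the comparison reverses. Line 2's units skew toward swing shift, which has a lower base rate.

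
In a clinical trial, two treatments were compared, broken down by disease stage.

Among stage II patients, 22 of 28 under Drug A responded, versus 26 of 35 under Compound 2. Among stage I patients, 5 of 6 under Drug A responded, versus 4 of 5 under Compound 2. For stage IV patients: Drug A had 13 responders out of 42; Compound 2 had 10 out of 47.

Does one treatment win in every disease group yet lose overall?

No

Stage II: Drug A 22/28 = 78.6%, Compound 2 26/35 = 74.3% → Drug A
Stage I: Drug A 5/6 = 83.3%, Compound 2 4/5 = 80.0% → Drug A
Stage IV: Drug A 13/42 = 31.0%, Compound 2 10/47 = 21.3% → Drug A
Overall: Drug A 40/76 = 52.6%, Compound 2 40/87 = 46.0% → Drug A
Drug A wins overall and in every disease group — no reversal.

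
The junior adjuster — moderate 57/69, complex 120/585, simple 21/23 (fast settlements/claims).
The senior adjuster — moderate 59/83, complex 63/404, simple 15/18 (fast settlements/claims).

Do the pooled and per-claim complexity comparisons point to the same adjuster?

Moderate: the junior adjuster 57/69 = 82.6%, the senior adjuster 59/83 = 71.1% → the junior adjuster
Complex: the junior adjuster 120/585 = 20.5%, the senior adjuster 63/404 = 15.6% → the junior adjuster
Simple: the junior adjuster 21/23 = 91.3%, the senior adjuster 15/18 = 83.3% → the junior adjuster
Overall: the junior adjuster 198/677 = 29.2%, the senior adjuster 137/505 = 27.1% → the junior adjuster
The junior adjuster wins overall and in every claim group — no reversal.

Yes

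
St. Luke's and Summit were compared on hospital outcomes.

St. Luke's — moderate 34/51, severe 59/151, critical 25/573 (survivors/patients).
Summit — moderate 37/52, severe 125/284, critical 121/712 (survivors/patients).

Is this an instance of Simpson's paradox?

No

Moderate: St. Luke's 34/51 = 66.7%, Summit 37/52 = 71.2% → Summit
Severe: St. Luke's 59/151 = 39.1%, Summit 125/284 = 44.0% → Summit
Critical: St. Luke's 25/573 = 4.4%, Summit 121/712 = 17.0% → Summit
Overall: St. Luke's 118/775 = 15.2%, Summit 283/1048 = 27.0% → Summit
Summit wins overall and in every case group — no reversal.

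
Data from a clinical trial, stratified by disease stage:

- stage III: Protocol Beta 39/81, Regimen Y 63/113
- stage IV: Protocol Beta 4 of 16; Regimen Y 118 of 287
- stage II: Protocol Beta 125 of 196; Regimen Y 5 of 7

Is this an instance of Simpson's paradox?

Yes

Stage III: Protocol Beta 39/81 = 48.1%, Regimen Y 63/113 = 55.8% → Regimen Y
Stage IV: Protocol Beta 4/16 = 25.0%, Regimen Y 118/287 = 41.1% → Regimen Y
Stage II: Protocol Beta 125/196 = 63.8%, Regimen Y 5/7 = 71.4% → Regimen Y
Overall: Protocol Beta 168/293 = 57.3%, Regimen Y 186/407 = 45.7% → Protocol Beta
Regimen Y wins each disease group but Protocol Beta wins overall — the comparison reverses. Regimen Y's patients skew toward stage IV, which has a lower base rate.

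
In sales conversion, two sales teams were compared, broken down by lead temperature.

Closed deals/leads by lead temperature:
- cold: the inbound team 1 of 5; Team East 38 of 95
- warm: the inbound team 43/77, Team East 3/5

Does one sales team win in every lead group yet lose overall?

Cold: the inbound team 1/5 = 20.0%, Team East 38/95 = 40.0% → Team East
Warm: the inbound team 43/77 = 55.8%, Team East 3/5 = 60.0% → Team East
Overall: the inbound team 44/82 = 53.7%, Team East 41/100 = 41.0% → the inbound team
Team East wins each lead group but the inbound team wins overall — the comparison reverses. Team East's leads skew toward cold, which has a lower base rate.

Yes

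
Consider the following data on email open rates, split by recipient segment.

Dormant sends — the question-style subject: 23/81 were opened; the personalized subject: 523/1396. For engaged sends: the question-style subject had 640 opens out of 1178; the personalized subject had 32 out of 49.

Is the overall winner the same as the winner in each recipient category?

No

Dormant: the question-style subject 23/81 = 28.4%, the personalized subject 523/1396 = 37.5% → the personalized subject
Engaged: the question-style subject 640/1178 = 54.3%, the personalized subject 32/49 = 65.3% → the personalized subject
Overall: the question-style subject 663/1259 = 52.7%, the personalized subject 555/1445 = 38.4% → the question-style subject
The personalized subject wins each recipient group but the question-style subject wins overall — the comparison reverses. The personalized subject's sends skew toward dormant, which has a lower base rate.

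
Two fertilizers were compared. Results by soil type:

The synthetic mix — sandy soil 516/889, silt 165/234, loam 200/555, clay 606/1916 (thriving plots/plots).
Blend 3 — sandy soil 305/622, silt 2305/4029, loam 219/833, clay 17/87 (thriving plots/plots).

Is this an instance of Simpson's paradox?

Yes

Sandy soil: the synthetic mix 516/889 = 58.0%, Blend 3 305/622 = 49.0% → the synthetic mix
Silt: the synthetic mix 165/234 = 70.5%, Blend 3 2305/4029 = 57.2% → the synthetic mix
Loam: the synthetic mix 200/555 = 36.0%, Blend 3 219/833 = 26.3% → the synthetic mix
Clay: the synthetic mix 606/1916 = 31.6%, Blend 3 17/87 = 19.5% → the synthetic mix
Overall: the synthetic mix 1487/3594 = 41.4%, Blend 3 2846/5571 = 51.1% → Blend 3
The synthetic mix wins each soil group but Blend 3 wins overall — the comparison reverses. The synthetic mix's plots skew toward clay, which has a lower base rate.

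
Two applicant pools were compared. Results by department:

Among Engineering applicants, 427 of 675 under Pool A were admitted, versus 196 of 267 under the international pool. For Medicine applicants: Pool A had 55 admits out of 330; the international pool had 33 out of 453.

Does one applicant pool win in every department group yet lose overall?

Engineering: Pool A 427/675 = 63.3%, the international pool 196/267 = 73.4% → the international pool
Medicine: Pool A 55/330 = 16.7%, the international pool 33/453 = 7.3% → Pool A
Overall: Pool A 482/1005 = 48.0%, the international pool 229/720 = 31.8% → Pool A
Neither sweeps: Pool A wins 1 of 2 groups, the international pool wins 1. Pool A wins overall but not every group — no Simpson reversal.

No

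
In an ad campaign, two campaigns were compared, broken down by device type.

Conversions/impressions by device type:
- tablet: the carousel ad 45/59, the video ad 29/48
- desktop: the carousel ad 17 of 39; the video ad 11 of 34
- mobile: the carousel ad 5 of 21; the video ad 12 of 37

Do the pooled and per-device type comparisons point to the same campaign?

No

Tablet: the carousel ad 45/59 = 76.3%, the video ad 29/48 = 60.4% → the carousel ad
Desktop: the carousel ad 17/39 = 43.6%, the video ad 11/34 = 32.4% → the carousel ad
Mobile: the carousel ad 5/21 = 23.8%, the video ad 12/37 = 32.4% → the video ad
Overall: the carousel ad 67/119 = 56.3%, the video ad 52/119 = 43.7% → the carousel ad
Neither sweeps: the carousel ad wins 2 of 3 groups, the video ad wins 1. The carousel ad wins overall but not every group — no Simpson reversal.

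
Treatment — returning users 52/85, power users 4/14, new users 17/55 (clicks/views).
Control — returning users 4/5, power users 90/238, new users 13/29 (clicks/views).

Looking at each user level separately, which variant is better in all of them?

Returning users: Treatment 52/85 = 61.2%, Control 4/5 = 80.0% → Control
Power users: Treatment 4/14 = 28.6%, Control 90/238 = 37.8% → Control
New users: Treatment 17/55 = 30.9%, Control 13/29 = 44.8% → Control
Control has the higher rate in all 3 groups.

Control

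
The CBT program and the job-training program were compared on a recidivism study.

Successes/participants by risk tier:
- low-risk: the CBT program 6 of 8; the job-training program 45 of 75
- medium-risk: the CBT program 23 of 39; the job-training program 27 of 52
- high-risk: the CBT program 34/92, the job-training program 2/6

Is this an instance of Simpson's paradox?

Low-risk: the CBT program 6/8 = 75.0%, the job-training program 45/75 = 60.0% → the CBT program
Medium-risk: the CBT program 23/39 = 59.0%, the job-training program 27/52 = 51.9% → the CBT program
High-risk: the CBT program 34/92 = 37.0%, the job-training program 2/6 = 33.3% → the CBT program
Overall: the CBT program 63/139 = 45.3%, the job-training program 74/133 = 55.6% → the job-training program
The CBT program wins each risk group but the job-training program wins overall — the comparison reverses. The CBT program's participants skew toward high-risk, which has a lower base rate.

Yes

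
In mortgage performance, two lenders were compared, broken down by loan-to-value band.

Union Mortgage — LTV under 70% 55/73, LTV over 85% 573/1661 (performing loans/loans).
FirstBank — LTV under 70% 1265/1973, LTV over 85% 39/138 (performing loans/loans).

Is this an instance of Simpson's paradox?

LTV under 70%: Union Mortgage 55/73 = 75.3%, FirstBank 1265/1973 = 64.1% → Union Mortgage
LTV over 85%: Union Mortgage 573/1661 = 34.5%, FirstBank 39/138 = 28.3% → Union Mortgage
Overall: Union Mortgage 628/1734 = 36.2%, FirstBank 1304/2111 = 61.8% → FirstBank
Union Mortgage wins each loan-to-value group but FirstBank wins overall — the comparison reverses. Union Mortgage's loans skew toward LTV over 85%, which has a lower base rate.

Yes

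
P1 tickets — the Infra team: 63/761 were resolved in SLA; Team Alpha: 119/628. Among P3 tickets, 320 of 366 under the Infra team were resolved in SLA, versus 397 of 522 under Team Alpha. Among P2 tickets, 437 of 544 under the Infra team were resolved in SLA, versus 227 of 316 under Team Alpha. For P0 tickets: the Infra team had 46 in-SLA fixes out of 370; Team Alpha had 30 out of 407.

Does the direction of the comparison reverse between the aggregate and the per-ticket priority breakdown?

No

P1: the Infra team 63/761 = 8.3%, Team Alpha 119/628 = 18.9% → Team Alpha
P3: the Infra team 320/366 = 87.4%, Team Alpha 397/522 = 76.1% → the Infra team
P2: the Infra team 437/544 = 80.3%, Team Alpha 227/316 = 71.8% → the Infra team
P0: the Infra team 46/370 = 12.4%, Team Alpha 30/407 = 7.4% → the Infra team
Overall: the Infra team 866/2041 = 42.4%, Team Alpha 773/1873 = 41.3% → the Infra team
Neither sweeps: the Infra team wins 3 of 4 groups, Team Alpha wins 1. The Infra team wins overall but not every group — no Simpson reversal.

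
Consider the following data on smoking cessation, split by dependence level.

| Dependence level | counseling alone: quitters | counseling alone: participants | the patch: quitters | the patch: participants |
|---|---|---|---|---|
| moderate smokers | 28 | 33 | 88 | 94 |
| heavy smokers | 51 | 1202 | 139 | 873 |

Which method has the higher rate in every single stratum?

Moderate smokers: counseling alone 28/33 = 84.8%, the patch 88/94 = 93.6% → the patch
Heavy smokers: counseling alone 51/1202 = 4.2%, the patch 139/873 = 15.9% → the patch
The patch has the higher rate in both groups.

the patch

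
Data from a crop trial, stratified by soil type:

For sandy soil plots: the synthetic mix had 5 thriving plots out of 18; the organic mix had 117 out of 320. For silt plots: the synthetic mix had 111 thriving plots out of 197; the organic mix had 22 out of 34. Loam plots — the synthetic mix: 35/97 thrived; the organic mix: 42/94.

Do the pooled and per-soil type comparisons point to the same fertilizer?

Sandy soil: the synthetic mix 5/18 = 27.8%, the organic mix 117/320 = 36.6% → the organic mix
Silt: the synthetic mix 111/197 = 56.3%, the organic mix 22/34 = 64.7% → the organic mix
Loam: the synthetic mix 35/97 = 36.1%, the organic mix 42/94 = 44.7% → the organic mix
Overall: the synthetic mix 151/312 = 48.4%, the organic mix 181/448 = 40.4% → the synthetic mix
The organic mix wins each soil group but the synthetic mix wins overall — the comparison reverses. The organic mix's plots skew toward sandy soil, which has a lower base rate.

No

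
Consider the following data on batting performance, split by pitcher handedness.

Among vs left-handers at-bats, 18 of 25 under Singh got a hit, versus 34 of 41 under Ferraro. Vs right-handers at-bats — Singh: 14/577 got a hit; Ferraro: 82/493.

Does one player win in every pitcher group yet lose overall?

Vs left-handers: Singh 18/25 = 72.0%, Ferraro 34/41 = 82.9% → Ferraro
Vs right-handers: Singh 14/577 = 2.4%, Ferraro 82/493 = 16.6% → Ferraro
Overall: Singh 32/602 = 5.3%, Ferraro 116/534 = 21.7% → Ferraro
Ferraro wins overall and in every pitcher group — no reversal.

No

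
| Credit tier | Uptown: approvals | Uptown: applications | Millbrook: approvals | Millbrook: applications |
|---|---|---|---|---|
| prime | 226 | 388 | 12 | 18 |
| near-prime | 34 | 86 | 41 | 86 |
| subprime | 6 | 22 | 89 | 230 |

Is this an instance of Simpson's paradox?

Yes

Prime: Uptown 226/388 = 58.2%, Millbrook 12/18 = 66.7% → Millbrook
Near-prime: Uptown 34/86 = 39.5%, Millbrook 41/86 = 47.7% → Millbrook
Subprime: Uptown 6/22 = 27.3%, Millbrook 89/230 = 38.7% → Millbrook
Overall: Uptown 266/496 = 53.6%, Millbrook 142/334 = 42.5% → Uptown
Millbrook wins each credit group but Uptown wins overall — the comparison reverses. Millbrook's applications skew toward subprime, which has a lower base rate.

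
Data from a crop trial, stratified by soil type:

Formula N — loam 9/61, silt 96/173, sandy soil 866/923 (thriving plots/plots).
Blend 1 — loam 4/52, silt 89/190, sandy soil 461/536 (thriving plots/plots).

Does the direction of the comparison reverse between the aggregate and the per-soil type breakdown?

Loam: Formula N 9/61 = 14.8%, Blend 1 4/52 = 7.7% → Formula N
Silt: Formula N 96/173 = 55.5%, Blend 1 89/190 = 46.8% → Formula N
Sandy soil: Formula N 866/923 = 93.8%, Blend 1 461/536 = 86.0% → Formula N
Overall: Formula N 971/1157 = 83.9%, Blend 1 554/778 = 71.2% → Formula N
Formula N wins overall and in every soil group — no reversal.

No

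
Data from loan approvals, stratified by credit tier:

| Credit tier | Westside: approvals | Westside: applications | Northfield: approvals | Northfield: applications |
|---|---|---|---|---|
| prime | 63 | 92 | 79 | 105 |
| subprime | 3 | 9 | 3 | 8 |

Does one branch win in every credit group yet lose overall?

No

Prime: Westside 63/92 = 68.5%, Northfield 79/105 = 75.2% → Northfield
Subprime: Westside 3/9 = 33.3%, Northfield 3/8 = 37.5% → Northfield
Overall: Westside 66/101 = 65.3%, Northfield 82/113 = 72.6% → Northfield
Northfield wins overall and in every credit group — no reversal.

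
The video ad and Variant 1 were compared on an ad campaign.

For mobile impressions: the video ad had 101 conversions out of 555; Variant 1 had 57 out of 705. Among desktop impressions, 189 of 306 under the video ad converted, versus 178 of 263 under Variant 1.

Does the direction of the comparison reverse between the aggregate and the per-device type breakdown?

No

Mobile: the video ad 101/555 = 18.2%, Variant 1 57/705 = 8.1% → the video ad
Desktop: the video ad 189/306 = 61.8%, Variant 1 178/263 = 67.7% → Variant 1
Overall: the video ad 290/861 = 33.7%, Variant 1 235/968 = 24.3% → the video ad
Neither sweeps: the video ad wins 1 of 2 groups, Variant 1 wins 1. The video ad wins overall but not every group — no Simpson reversal.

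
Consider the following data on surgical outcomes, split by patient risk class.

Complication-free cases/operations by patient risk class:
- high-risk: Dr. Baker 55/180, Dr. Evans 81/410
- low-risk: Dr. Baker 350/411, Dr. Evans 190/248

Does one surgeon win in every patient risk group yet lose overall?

No

High-risk: Dr. Baker 55/180 = 30.6%, Dr. Evans 81/410 = 19.8% → Dr. Baker
Low-risk: Dr. Baker 350/411 = 85.2%, Dr. Evans 190/248 = 76.6% → Dr. Baker
Overall: Dr. Baker 405/591 = 68.5%, Dr. Evans 271/658 = 41.2% → Dr. Baker
Dr. Baker wins overall and in every patient risk group — no reversal.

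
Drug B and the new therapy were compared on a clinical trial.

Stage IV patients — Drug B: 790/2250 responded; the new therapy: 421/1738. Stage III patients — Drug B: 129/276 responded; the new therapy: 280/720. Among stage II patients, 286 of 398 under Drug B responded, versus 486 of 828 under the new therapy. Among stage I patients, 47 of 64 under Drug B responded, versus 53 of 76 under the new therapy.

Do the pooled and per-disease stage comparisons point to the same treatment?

Stage IV: Drug B 790/2250 = 35.1%, the new therapy 421/1738 = 24.2% → Drug B
Stage III: Drug B 129/276 = 46.7%, the new therapy 280/720 = 38.9% → Drug B
Stage II: Drug B 286/398 = 71.9%, the new therapy 486/828 = 58.7% → Drug B
Stage I: Drug B 47/64 = 73.4%, the new therapy 53/76 = 69.7% → Drug B
Overall: Drug B 1252/2988 = 41.9%, the new therapy 1240/3362 = 36.9% → Drug B
Drug B wins overall and in every disease group — no reversal.

Yes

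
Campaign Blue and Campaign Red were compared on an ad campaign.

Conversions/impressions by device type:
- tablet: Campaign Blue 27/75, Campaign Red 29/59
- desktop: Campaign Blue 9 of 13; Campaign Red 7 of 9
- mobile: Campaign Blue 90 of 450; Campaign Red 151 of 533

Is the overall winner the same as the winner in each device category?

Yes

Tablet: Campaign Blue 27/75 = 36.0%, Campaign Red 29/59 = 49.2% → Campaign Red
Desktop: Campaign Blue 9/13 = 69.2%, Campaign Red 7/9 = 77.8% → Campaign Red
Mobile: Campaign Blue 90/450 = 20.0%, Campaign Red 151/533 = 28.3% → Campaign Red
Overall: Campaign Blue 126/538 = 23.4%, Campaign Red 187/601 = 31.1% → Campaign Red
Campaign Red wins overall and in every device group — no reversal.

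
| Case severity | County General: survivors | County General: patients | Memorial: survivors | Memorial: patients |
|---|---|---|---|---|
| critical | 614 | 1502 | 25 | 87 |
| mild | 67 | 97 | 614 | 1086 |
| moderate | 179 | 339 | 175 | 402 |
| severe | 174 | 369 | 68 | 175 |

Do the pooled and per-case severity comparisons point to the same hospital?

No

Critical: County General 614/1502 = 40.9%, Memorial 25/87 = 28.7% → County General
Mild: County General 67/97 = 69.1%, Memorial 614/1086 = 56.5% → County General
Moderate: County General 179/339 = 52.8%, Memorial 175/402 = 43.5% → County General
Severe: County General 174/369 = 47.2%, Memorial 68/175 = 38.9% → County General
Overall: County General 1034/2307 = 44.8%, Memorial 882/1750 = 50.4% → Memorial
County General wins each case group but Memorial wins overall — the comparison reverses. County General's patients skew toward critical, which has a lower base rate.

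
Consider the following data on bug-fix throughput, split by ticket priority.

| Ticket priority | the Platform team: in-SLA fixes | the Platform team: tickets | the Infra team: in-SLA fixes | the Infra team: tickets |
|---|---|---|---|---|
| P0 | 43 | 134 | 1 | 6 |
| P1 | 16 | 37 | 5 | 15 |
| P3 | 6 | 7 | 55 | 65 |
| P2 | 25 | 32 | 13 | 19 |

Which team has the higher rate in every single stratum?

the Platform team

P0: the Platform team 43/134 = 32.1%, the Infra team 1/6 = 16.7% → the Platform team
P1: the Platform team 16/37 = 43.2%, the Infra team 5/15 = 33.3% → the Platform team
P3: the Platform team 6/7 = 85.7%, the Infra team 55/65 = 84.6% → the Platform team
P2: the Platform team 25/32 = 78.1%, the Infra team 13/19 = 68.4% → the Platform team
The Platform team has the higher rate in all 4 groups.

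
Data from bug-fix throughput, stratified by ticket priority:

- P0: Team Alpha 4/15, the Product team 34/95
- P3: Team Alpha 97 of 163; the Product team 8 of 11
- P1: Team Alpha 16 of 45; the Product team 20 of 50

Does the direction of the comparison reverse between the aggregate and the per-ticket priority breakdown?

Yes

P0: Team Alpha 4/15 = 26.7%, the Product team 34/95 = 35.8% → the Product team
P3: Team Alpha 97/163 = 59.5%, the Product team 8/11 = 72.7% → the Product team
P1: Team Alpha 16/45 = 35.6%, the Product team 20/50 = 40.0% → the Product team
Overall: Team Alpha 117/223 = 52.5%, the Product team 62/156 = 39.7% → Team Alpha
The Product team wins each ticket group but Team Alpha wins overall — the comparison reverses. The Product team's tickets skew toward P0, which has a lower base rate.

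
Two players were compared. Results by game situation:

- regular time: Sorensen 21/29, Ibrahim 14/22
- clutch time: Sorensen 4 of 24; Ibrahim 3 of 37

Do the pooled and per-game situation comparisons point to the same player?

Regular time: Sorensen 21/29 = 72.4%, Ibrahim 14/22 = 63.6% → Sorensen
Clutch time: Sorensen 4/24 = 16.7%, Ibrahim 3/37 = 8.1% → Sorensen
Overall: Sorensen 25/53 = 47.2%, Ibrahim 17/59 = 28.8% → Sorensen
Sorensen wins overall and in every game group — no reversal.

Yes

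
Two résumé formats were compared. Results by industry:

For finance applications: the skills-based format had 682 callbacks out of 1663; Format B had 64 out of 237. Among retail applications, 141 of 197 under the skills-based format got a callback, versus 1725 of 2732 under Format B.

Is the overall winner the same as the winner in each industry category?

No

Finance: the skills-based format 682/1663 = 41.0%, Format B 64/237 = 27.0% → the skills-based format
Retail: the skills-based format 141/197 = 71.6%, Format B 1725/2732 = 63.1% → the skills-based format
Overall: the skills-based format 823/1860 = 44.2%, Format B 1789/2969 = 60.3% → Format B
The skills-based format wins each industry group but Format B wins overall — the comparison reverses. The skills-based format's applications skew toward finance, which has a lower base rate.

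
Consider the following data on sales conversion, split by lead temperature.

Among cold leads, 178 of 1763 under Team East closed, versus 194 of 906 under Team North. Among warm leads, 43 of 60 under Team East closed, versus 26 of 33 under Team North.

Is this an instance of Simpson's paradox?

No

Cold: Team East 178/1763 = 10.1%, Team North 194/906 = 21.4% → Team North
Warm: Team East 43/60 = 71.7%, Team North 26/33 = 78.8% → Team North
Overall: Team East 221/1823 = 12.1%, Team North 220/939 = 23.4% → Team North
Team North wins overall and in every lead group — no reversal.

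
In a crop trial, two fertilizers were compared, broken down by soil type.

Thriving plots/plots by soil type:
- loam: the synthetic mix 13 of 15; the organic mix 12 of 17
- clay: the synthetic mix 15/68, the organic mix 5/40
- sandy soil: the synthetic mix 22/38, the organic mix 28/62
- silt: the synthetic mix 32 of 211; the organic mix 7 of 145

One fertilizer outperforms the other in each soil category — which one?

the synthetic mix

Loam: the synthetic mix 13/15 = 86.7%, the organic mix 12/17 = 70.6% → the synthetic mix
Clay: the synthetic mix 15/68 = 22.1%, the organic mix 5/40 = 12.5% → the synthetic mix
Sandy soil: the synthetic mix 22/38 = 57.9%, the organic mix 28/62 = 45.2% → the synthetic mix
Silt: the synthetic mix 32/211 = 15.2%, the organic mix 7/145 = 4.8% → the synthetic mix
The synthetic mix has the higher rate in all 4 groups.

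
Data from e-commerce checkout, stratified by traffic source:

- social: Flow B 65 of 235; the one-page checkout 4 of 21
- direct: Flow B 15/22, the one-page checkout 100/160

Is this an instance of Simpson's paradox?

Social: Flow B 65/235 = 27.7%, the one-page checkout 4/21 = 19.0% → Flow B
Direct: Flow B 15/22 = 68.2%, the one-page checkout 100/160 = 62.5% → Flow B
Overall: Flow B 80/257 = 31.1%, the one-page checkout 104/181 = 57.5% → the one-page checkout
Flow B wins each traffic group but the one-page checkout wins overall — the comparison reverses. Flow B's sessions skew toward social, which has a lower base rate.

Yes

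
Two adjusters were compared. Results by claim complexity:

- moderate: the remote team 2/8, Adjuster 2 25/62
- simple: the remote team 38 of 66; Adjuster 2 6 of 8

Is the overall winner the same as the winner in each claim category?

No

Moderate: the remote team 2/8 = 25.0%, Adjuster 2 25/62 = 40.3% → Adjuster 2
Simple: the remote team 38/66 = 57.6%, Adjuster 2 6/8 = 75.0% → Adjuster 2
Overall: the remote team 40/74 = 54.1%, Adjuster 2 31/70 = 44.3% → the remote team
Adjuster 2 wins each claim group but the remote team wins overall — the comparison reverses. Adjuster 2's claims skew toward moderate, which has a lower base rate.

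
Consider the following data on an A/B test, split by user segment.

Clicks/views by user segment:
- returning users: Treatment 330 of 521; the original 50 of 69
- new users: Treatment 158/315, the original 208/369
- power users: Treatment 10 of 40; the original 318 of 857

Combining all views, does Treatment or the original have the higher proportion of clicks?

Returning users: Treatment 330/521 = 63.3%, the original 50/69 = 72.5% → the original
New users: Treatment 158/315 = 50.2%, the original 208/369 = 56.4% → the original
Power users: Treatment 10/40 = 25.0%, the original 318/857 = 37.1% → the original
Overall: Treatment 498/876 = 56.8%, the original 576/1295 = 44.5% → Treatment
(The original wins every user group but Treatment wins overall — the original's views skew toward the low-rate power users group.)

Treatment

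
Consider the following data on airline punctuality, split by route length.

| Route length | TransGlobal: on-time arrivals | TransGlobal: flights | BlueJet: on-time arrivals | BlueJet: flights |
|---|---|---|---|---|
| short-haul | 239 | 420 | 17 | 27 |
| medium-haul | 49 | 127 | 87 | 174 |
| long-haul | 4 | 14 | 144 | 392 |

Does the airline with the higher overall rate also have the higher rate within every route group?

No

Short-haul: TransGlobal 239/420 = 56.9%, BlueJet 17/27 = 63.0% → BlueJet
Medium-haul: TransGlobal 49/127 = 38.6%, BlueJet 87/174 = 50.0% → BlueJet
Long-haul: TransGlobal 4/14 = 28.6%, BlueJet 144/392 = 36.7% → BlueJet
Overall: TransGlobal 292/561 = 52.0%, BlueJet 248/593 = 41.8% → TransGlobal
BlueJet wins each route group but TransGlobal wins overall — the comparison reverses. BlueJet's flights skew toward long-haul, which has a lower base rate.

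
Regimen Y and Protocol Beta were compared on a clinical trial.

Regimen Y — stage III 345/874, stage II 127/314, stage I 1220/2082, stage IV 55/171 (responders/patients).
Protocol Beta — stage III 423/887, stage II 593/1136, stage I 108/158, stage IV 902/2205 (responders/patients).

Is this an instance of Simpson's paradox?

Stage III: Regimen Y 345/874 = 39.5%, Protocol Beta 423/887 = 47.7% → Protocol Beta
Stage II: Regimen Y 127/314 = 40.4%, Protocol Beta 593/1136 = 52.2% → Protocol Beta
Stage I: Regimen Y 1220/2082 = 58.6%, Protocol Beta 108/158 = 68.4% → Protocol Beta
Stage IV: Regimen Y 55/171 = 32.2%, Protocol Beta 902/2205 = 40.9% → Protocol Beta
Overall: Regimen Y 1747/3441 = 50.8%, Protocol Beta 2026/4386 = 46.2% → Regimen Y
Protocol Beta wins each disease group but Regimen Y wins overall — the comparison reverses. Protocol Beta's patients skew toward stage IV, which has a lower base rate.

Yes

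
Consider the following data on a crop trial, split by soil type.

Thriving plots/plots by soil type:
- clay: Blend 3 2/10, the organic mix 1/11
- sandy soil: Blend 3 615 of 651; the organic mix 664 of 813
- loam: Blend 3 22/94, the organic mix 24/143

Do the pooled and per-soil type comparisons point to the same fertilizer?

Clay: Blend 3 2/10 = 20.0%, the organic mix 1/11 = 9.1% → Blend 3
Sandy soil: Blend 3 615/651 = 94.5%, the organic mix 664/813 = 81.7% → Blend 3
Loam: Blend 3 22/94 = 23.4%, the organic mix 24/143 = 16.8% → Blend 3
Overall: Blend 3 639/755 = 84.6%, the organic mix 689/967 = 71.3% → Blend 3
Blend 3 wins overall and in every soil group — no reversal.

Yes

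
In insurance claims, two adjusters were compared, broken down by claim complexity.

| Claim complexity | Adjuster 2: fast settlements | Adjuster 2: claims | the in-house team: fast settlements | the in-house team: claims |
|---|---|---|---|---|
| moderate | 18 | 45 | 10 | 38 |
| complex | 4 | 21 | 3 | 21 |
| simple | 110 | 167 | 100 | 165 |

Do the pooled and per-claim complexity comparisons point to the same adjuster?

Moderate: Adjuster 2 18/45 = 40.0%, the in-house team 10/38 = 26.3% → Adjuster 2
Complex: Adjuster 2 4/21 = 19.0%, the in-house team 3/21 = 14.3% → Adjuster 2
Simple: Adjuster 2 110/167 = 65.9%, the in-house team 100/165 = 60.6% → Adjuster 2
Overall: Adjuster 2 132/233 = 56.7%, the in-house team 113/224 = 50.4% → Adjuster 2
Adjuster 2 wins overall and in every claim group — no reversal.

Yes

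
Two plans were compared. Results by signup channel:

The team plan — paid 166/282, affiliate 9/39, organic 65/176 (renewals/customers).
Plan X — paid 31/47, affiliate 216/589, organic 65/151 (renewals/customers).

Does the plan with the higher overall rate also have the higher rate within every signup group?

Paid: the team plan 166/282 = 58.9%, Plan X 31/47 = 66.0% → Plan X
Affiliate: the team plan 9/39 = 23.1%, Plan X 216/589 = 36.7% → Plan X
Organic: the team plan 65/176 = 36.9%, Plan X 65/151 = 43.0% → Plan X
Overall: the team plan 240/497 = 48.3%, Plan X 312/787 = 39.6% → the team plan
Plan X wins each signup group but the team plan wins overall — the comparison reverses. Plan X's customers skew toward affiliate, which has a lower base rate.

No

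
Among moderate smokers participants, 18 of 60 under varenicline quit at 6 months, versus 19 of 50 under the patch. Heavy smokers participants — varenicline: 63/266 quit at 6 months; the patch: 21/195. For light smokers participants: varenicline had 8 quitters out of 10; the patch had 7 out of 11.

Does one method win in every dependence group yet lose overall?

Moderate smokers: varenicline 18/60 = 30.0%, the patch 19/50 = 38.0% → the patch
Heavy smokers: varenicline 63/266 = 23.7%, the patch 21/195 = 10.8% → varenicline
Light smokers: varenicline 8/10 = 80.0%, the patch 7/11 = 63.6% → varenicline
Overall: varenicline 89/336 = 26.5%, the patch 47/256 = 18.4% → varenicline
Neither sweeps: varenicline wins 2 of 3 groups, the patch wins 1. Varenicline wins overall but not every group — no Simpson reversal.

No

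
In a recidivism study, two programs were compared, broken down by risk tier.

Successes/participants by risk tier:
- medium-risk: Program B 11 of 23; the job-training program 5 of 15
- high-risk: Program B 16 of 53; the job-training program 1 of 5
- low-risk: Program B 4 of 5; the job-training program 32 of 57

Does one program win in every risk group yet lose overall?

Yes

Medium-risk: Program B 11/23 = 47.8%, the job-training program 5/15 = 33.3% → Program B
High-risk: Program B 16/53 = 30.2%, the job-training program 1/5 = 20.0% → Program B
Low-risk: Program B 4/5 = 80.0%, the job-training program 32/57 = 56.1% → Program B
Overall: Program B 31/81 = 38.3%, the job-training program 38/77 = 49.4% → the job-training program
Program B wins each risk group but the job-training program wins overall — the comparison reverses. Program B's participants skew toward high-risk, which has a lower base rate.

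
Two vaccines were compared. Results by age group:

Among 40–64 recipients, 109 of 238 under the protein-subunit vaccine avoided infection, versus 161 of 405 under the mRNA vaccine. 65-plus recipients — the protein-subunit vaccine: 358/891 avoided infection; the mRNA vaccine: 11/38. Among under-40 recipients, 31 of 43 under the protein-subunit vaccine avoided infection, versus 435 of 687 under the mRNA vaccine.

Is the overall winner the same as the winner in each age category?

40–64: the protein-subunit vaccine 109/238 = 45.8%, the mRNA vaccine 161/405 = 39.8% → the protein-subunit vaccine
65-plus: the protein-subunit vaccine 358/891 = 40.2%, the mRNA vaccine 11/38 = 28.9% → the protein-subunit vaccine
Under-40: the protein-subunit vaccine 31/43 = 72.1%, the mRNA vaccine 435/687 = 63.3% → the protein-subunit vaccine
Overall: the protein-subunit vaccine 498/1172 = 42.5%, the mRNA vaccine 607/1130 = 53.7% → the mRNA vaccine
The protein-subunit vaccine wins each age group but the mRNA vaccine wins overall — the comparison reverses. The protein-subunit vaccine's recipients skew toward 65-plus, which has a lower base rate.

No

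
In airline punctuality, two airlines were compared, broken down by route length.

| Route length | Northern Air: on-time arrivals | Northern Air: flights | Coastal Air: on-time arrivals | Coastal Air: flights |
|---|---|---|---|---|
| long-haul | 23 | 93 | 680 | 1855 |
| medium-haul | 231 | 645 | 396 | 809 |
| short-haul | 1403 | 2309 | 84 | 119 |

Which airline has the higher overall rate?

Northern Air

Long-haul: Northern Air 23/93 = 24.7%, Coastal Air 680/1855 = 36.7% → Coastal Air
Medium-haul: Northern Air 231/645 = 35.8%, Coastal Air 396/809 = 48.9% → Coastal Air
Short-haul: Northern Air 1403/2309 = 60.8%, Coastal Air 84/119 = 70.6% → Coastal Air
Overall: Northern Air 1657/3047 = 54.4%, Coastal Air 1160/2783 = 41.7% → Northern Air
(Coastal Air wins every route group but Northern Air wins overall — Coastal Air's flights skew toward the low-rate long-haul group.)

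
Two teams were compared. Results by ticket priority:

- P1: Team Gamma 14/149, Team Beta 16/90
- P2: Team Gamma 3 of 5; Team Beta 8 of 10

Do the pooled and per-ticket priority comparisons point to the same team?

Yes

P1: Team Gamma 14/149 = 9.4%, Team Beta 16/90 = 17.8% → Team Beta
P2: Team Gamma 3/5 = 60.0%, Team Beta 8/10 = 80.0% → Team Beta
Overall: Team Gamma 17/154 = 11.0%, Team Beta 24/100 = 24.0% → Team Beta
Team Beta wins overall and in every ticket group — no reversal.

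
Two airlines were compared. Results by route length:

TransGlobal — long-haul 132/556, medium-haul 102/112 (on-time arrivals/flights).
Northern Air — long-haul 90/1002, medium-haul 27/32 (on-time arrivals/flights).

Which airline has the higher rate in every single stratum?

Long-haul: TransGlobal 132/556 = 23.7%, Northern Air 90/1002 = 9.0% → TransGlobal
Medium-haul: TransGlobal 102/112 = 91.1%, Northern Air 27/32 = 84.4% → TransGlobal
TransGlobal has the higher rate in both groups.

TransGlobal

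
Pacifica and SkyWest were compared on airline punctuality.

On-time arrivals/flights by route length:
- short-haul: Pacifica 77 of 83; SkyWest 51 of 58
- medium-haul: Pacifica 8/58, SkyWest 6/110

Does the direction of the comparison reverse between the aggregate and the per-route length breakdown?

No

Short-haul: Pacifica 77/83 = 92.8%, SkyWest 51/58 = 87.9% → Pacifica
Medium-haul: Pacifica 8/58 = 13.8%, SkyWest 6/110 = 5.5% → Pacifica
Overall: Pacifica 85/141 = 60.3%, SkyWest 57/168 = 33.9% → Pacifica
Pacifica wins overall and in every route group — no reversal.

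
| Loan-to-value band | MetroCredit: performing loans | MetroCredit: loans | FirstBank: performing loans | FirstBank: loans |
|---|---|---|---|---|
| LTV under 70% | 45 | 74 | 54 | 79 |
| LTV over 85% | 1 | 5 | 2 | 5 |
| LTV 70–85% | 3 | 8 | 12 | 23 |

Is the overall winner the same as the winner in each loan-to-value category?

LTV under 70%: MetroCredit 45/74 = 60.8%, FirstBank 54/79 = 68.4% → FirstBank
LTV over 85%: MetroCredit 1/5 = 20.0%, FirstBank 2/5 = 40.0% → FirstBank
LTV 70–85%: MetroCredit 3/8 = 37.5%, FirstBank 12/23 = 52.2% → FirstBank
Overall: MetroCredit 49/87 = 56.3%, FirstBank 68/107 = 63.6% → FirstBank
FirstBank wins overall and in every loan-to-value group — no reversal.

Yes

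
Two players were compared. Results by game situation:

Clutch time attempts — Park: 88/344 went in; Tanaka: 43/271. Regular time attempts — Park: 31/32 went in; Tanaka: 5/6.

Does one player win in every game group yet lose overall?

No

Clutch time: Park 88/344 = 25.6%, Tanaka 43/271 = 15.9% → Park
Regular time: Park 31/32 = 96.9%, Tanaka 5/6 = 83.3% → Park
Overall: Park 119/376 = 31.6%, Tanaka 48/277 = 17.3% → Park
Park wins overall and in every game group — no reversal.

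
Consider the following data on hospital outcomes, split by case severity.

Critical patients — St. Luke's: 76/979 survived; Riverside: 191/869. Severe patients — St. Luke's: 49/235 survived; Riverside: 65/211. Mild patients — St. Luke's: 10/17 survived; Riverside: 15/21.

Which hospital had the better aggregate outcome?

Riverside

Critical: St. Luke's 76/979 = 7.8%, Riverside 191/869 = 22.0% → Riverside
Severe: St. Luke's 49/235 = 20.9%, Riverside 65/211 = 30.8% → Riverside
Mild: St. Luke's 10/17 = 58.8%, Riverside 15/21 = 71.4% → Riverside
Overall: St. Luke's 135/1231 = 11.0%, Riverside 271/1101 = 24.6% → Riverside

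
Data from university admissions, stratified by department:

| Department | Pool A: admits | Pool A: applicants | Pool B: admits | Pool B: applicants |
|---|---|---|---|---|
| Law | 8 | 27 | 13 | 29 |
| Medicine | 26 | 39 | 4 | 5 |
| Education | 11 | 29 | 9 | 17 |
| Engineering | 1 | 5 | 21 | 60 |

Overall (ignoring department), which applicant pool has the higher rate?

Law: Pool A 8/27 = 29.6%, Pool B 13/29 = 44.8% → Pool B
Medicine: Pool A 26/39 = 66.7%, Pool B 4/5 = 80.0% → Pool B
Education: Pool A 11/29 = 37.9%, Pool B 9/17 = 52.9% → Pool B
Engineering: Pool A 1/5 = 20.0%, Pool B 21/60 = 35.0% → Pool B
Overall: Pool A 46/100 = 46.0%, Pool B 47/111 = 42.3% → Pool A
(Pool B wins every department group but Pool A wins overall — Pool B's applicants skew toward the low-rate Engineering group.)

Pool A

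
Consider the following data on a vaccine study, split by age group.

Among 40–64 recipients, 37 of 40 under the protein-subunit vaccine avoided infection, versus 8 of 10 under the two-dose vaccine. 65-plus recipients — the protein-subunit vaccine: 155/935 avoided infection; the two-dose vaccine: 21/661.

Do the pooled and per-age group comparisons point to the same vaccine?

40–64: the protein-subunit vaccine 37/40 = 92.5%, the two-dose vaccine 8/10 = 80.0% → the protein-subunit vaccine
65-plus: the protein-subunit vaccine 155/935 = 16.6%, the two-dose vaccine 21/661 = 3.2% → the protein-subunit vaccine
Overall: the protein-subunit vaccine 192/975 = 19.7%, the two-dose vaccine 29/671 = 4.3% → the protein-subunit vaccine
The protein-subunit vaccine wins overall and in every age group — no reversal.

Yes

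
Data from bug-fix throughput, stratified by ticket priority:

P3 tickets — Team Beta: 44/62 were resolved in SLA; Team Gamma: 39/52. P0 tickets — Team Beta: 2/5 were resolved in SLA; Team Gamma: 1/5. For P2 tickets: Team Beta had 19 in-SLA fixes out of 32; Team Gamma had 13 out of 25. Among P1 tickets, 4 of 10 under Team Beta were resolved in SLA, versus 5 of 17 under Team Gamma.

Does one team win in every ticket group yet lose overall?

P3: Team Beta 44/62 = 71.0%, Team Gamma 39/52 = 75.0% → Team Gamma
P0: Team Beta 2/5 = 40.0%, Team Gamma 1/5 = 20.0% → Team Beta
P2: Team Beta 19/32 = 59.4%, Team Gamma 13/25 = 52.0% → Team Beta
P1: Team Beta 4/10 = 40.0%, Team Gamma 5/17 = 29.4% → Team Beta
Overall: Team Beta 69/109 = 63.3%, Team Gamma 58/99 = 58.6% → Team Beta
Neither sweeps: Team Beta wins 3 of 4 groups, Team Gamma wins 1. Team Beta wins overall but not every group — no Simpson reversal.

No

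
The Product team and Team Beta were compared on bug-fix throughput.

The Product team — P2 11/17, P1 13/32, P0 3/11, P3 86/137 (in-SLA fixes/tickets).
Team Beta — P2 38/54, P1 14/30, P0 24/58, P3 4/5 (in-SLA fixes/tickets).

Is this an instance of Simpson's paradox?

P2: the Product team 11/17 = 64.7%, Team Beta 38/54 = 70.4% → Team Beta
P1: the Product team 13/32 = 40.6%, Team Beta 14/30 = 46.7% → Team Beta
P0: the Product team 3/11 = 27.3%, Team Beta 24/58 = 41.4% → Team Beta
P3: the Product team 86/137 = 62.8%, Team Beta 4/5 = 80.0% → Team Beta
Overall: the Product team 113/197 = 57.4%, Team Beta 80/147 = 54.4% → the Product team
Team Beta wins each ticket group but the Product team wins overall — the comparison reverses. Team Beta's tickets skew toward P0, which has a lower base rate.

Yes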